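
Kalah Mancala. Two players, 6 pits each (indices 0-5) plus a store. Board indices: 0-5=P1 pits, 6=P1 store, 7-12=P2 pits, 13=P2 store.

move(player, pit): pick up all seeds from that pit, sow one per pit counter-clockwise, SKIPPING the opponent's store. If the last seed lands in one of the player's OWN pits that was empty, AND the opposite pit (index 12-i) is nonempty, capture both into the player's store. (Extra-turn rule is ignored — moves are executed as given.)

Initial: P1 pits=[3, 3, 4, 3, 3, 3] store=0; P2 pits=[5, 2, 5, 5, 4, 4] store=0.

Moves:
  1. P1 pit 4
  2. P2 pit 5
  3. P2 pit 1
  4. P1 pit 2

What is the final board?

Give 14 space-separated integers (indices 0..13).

Move 1: P1 pit4 -> P1=[3,3,4,3,0,4](1) P2=[6,2,5,5,4,4](0)
Move 2: P2 pit5 -> P1=[4,4,5,3,0,4](1) P2=[6,2,5,5,4,0](1)
Move 3: P2 pit1 -> P1=[4,4,5,3,0,4](1) P2=[6,0,6,6,4,0](1)
Move 4: P1 pit2 -> P1=[4,4,0,4,1,5](2) P2=[7,0,6,6,4,0](1)

Answer: 4 4 0 4 1 5 2 7 0 6 6 4 0 1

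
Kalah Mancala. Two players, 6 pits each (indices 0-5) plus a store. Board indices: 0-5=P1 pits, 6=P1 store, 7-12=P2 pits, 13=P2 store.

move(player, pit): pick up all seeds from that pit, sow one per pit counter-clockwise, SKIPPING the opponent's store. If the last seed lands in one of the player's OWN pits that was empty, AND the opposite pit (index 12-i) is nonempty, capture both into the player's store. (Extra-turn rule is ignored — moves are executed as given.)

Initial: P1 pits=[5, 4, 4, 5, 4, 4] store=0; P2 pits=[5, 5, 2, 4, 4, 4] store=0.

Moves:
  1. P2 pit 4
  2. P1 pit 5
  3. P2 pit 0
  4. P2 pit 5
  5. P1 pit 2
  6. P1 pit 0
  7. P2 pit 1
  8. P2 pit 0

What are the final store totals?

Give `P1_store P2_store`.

Answer: 3 4

Derivation:
Move 1: P2 pit4 -> P1=[6,5,4,5,4,4](0) P2=[5,5,2,4,0,5](1)
Move 2: P1 pit5 -> P1=[6,5,4,5,4,0](1) P2=[6,6,3,4,0,5](1)
Move 3: P2 pit0 -> P1=[6,5,4,5,4,0](1) P2=[0,7,4,5,1,6](2)
Move 4: P2 pit5 -> P1=[7,6,5,6,5,0](1) P2=[0,7,4,5,1,0](3)
Move 5: P1 pit2 -> P1=[7,6,0,7,6,1](2) P2=[1,7,4,5,1,0](3)
Move 6: P1 pit0 -> P1=[0,7,1,8,7,2](3) P2=[2,7,4,5,1,0](3)
Move 7: P2 pit1 -> P1=[1,8,1,8,7,2](3) P2=[2,0,5,6,2,1](4)
Move 8: P2 pit0 -> P1=[1,8,1,8,7,2](3) P2=[0,1,6,6,2,1](4)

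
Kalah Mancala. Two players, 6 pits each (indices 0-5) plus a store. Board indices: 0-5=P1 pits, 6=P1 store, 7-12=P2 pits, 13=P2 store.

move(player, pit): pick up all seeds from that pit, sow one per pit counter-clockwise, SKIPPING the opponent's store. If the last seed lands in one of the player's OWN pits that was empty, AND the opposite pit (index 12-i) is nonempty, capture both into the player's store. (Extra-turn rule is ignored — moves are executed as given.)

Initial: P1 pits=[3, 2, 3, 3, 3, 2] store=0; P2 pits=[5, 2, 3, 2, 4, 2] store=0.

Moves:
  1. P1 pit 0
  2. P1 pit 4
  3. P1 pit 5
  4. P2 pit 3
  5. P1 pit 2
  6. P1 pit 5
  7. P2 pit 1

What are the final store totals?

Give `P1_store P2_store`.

Answer: 4 0

Derivation:
Move 1: P1 pit0 -> P1=[0,3,4,4,3,2](0) P2=[5,2,3,2,4,2](0)
Move 2: P1 pit4 -> P1=[0,3,4,4,0,3](1) P2=[6,2,3,2,4,2](0)
Move 3: P1 pit5 -> P1=[0,3,4,4,0,0](2) P2=[7,3,3,2,4,2](0)
Move 4: P2 pit3 -> P1=[0,3,4,4,0,0](2) P2=[7,3,3,0,5,3](0)
Move 5: P1 pit2 -> P1=[0,3,0,5,1,1](3) P2=[7,3,3,0,5,3](0)
Move 6: P1 pit5 -> P1=[0,3,0,5,1,0](4) P2=[7,3,3,0,5,3](0)
Move 7: P2 pit1 -> P1=[0,3,0,5,1,0](4) P2=[7,0,4,1,6,3](0)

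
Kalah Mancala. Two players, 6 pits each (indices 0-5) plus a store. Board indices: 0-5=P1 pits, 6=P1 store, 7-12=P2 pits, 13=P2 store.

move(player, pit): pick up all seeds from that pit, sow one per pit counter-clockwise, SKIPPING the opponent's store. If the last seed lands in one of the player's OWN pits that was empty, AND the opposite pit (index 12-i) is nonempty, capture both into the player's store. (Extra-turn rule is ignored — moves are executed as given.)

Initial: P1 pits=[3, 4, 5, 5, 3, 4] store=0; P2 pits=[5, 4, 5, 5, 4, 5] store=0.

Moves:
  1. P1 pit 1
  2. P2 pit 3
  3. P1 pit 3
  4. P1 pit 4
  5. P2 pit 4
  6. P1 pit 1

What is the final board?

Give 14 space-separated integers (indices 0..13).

Answer: 5 0 8 0 0 7 10 7 6 0 0 0 7 2

Derivation:
Move 1: P1 pit1 -> P1=[3,0,6,6,4,5](0) P2=[5,4,5,5,4,5](0)
Move 2: P2 pit3 -> P1=[4,1,6,6,4,5](0) P2=[5,4,5,0,5,6](1)
Move 3: P1 pit3 -> P1=[4,1,6,0,5,6](1) P2=[6,5,6,0,5,6](1)
Move 4: P1 pit4 -> P1=[4,1,6,0,0,7](2) P2=[7,6,7,0,5,6](1)
Move 5: P2 pit4 -> P1=[5,2,7,0,0,7](2) P2=[7,6,7,0,0,7](2)
Move 6: P1 pit1 -> P1=[5,0,8,0,0,7](10) P2=[7,6,0,0,0,7](2)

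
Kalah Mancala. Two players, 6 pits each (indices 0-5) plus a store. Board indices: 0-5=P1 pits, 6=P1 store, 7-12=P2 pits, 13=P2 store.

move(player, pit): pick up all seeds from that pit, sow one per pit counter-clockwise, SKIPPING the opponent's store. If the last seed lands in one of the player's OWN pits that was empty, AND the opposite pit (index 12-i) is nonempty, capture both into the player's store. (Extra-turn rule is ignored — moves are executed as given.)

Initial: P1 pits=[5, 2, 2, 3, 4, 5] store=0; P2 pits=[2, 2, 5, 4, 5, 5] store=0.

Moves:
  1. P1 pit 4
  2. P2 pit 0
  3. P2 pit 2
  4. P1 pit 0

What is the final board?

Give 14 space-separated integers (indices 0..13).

Answer: 0 4 3 4 1 7 2 0 4 0 6 6 6 1

Derivation:
Move 1: P1 pit4 -> P1=[5,2,2,3,0,6](1) P2=[3,3,5,4,5,5](0)
Move 2: P2 pit0 -> P1=[5,2,2,3,0,6](1) P2=[0,4,6,5,5,5](0)
Move 3: P2 pit2 -> P1=[6,3,2,3,0,6](1) P2=[0,4,0,6,6,6](1)
Move 4: P1 pit0 -> P1=[0,4,3,4,1,7](2) P2=[0,4,0,6,6,6](1)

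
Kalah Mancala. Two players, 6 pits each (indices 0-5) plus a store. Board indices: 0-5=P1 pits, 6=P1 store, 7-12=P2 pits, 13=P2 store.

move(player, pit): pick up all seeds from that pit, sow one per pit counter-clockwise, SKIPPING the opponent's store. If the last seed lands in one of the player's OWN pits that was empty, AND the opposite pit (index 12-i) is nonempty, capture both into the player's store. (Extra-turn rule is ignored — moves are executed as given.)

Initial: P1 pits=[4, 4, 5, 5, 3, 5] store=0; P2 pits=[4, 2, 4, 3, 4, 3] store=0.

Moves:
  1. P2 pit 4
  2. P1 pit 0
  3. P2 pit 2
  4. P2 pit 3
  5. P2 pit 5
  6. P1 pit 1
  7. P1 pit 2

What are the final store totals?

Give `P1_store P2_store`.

Move 1: P2 pit4 -> P1=[5,5,5,5,3,5](0) P2=[4,2,4,3,0,4](1)
Move 2: P1 pit0 -> P1=[0,6,6,6,4,6](0) P2=[4,2,4,3,0,4](1)
Move 3: P2 pit2 -> P1=[0,6,6,6,4,6](0) P2=[4,2,0,4,1,5](2)
Move 4: P2 pit3 -> P1=[1,6,6,6,4,6](0) P2=[4,2,0,0,2,6](3)
Move 5: P2 pit5 -> P1=[2,7,7,7,5,6](0) P2=[4,2,0,0,2,0](4)
Move 6: P1 pit1 -> P1=[2,0,8,8,6,7](1) P2=[5,3,0,0,2,0](4)
Move 7: P1 pit2 -> P1=[2,0,0,9,7,8](2) P2=[6,4,1,1,2,0](4)

Answer: 2 4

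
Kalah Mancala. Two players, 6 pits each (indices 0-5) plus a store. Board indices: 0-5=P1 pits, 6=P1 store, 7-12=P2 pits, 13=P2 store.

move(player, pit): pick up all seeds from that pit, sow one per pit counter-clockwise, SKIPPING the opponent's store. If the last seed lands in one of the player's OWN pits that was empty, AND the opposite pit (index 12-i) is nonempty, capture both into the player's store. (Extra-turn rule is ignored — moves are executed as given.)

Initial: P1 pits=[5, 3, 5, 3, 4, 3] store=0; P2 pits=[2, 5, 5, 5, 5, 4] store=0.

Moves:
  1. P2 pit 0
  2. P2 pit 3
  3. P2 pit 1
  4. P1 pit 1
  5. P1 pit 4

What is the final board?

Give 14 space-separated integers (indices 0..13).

Answer: 7 0 6 4 0 5 1 1 1 8 1 7 6 2

Derivation:
Move 1: P2 pit0 -> P1=[5,3,5,3,4,3](0) P2=[0,6,6,5,5,4](0)
Move 2: P2 pit3 -> P1=[6,4,5,3,4,3](0) P2=[0,6,6,0,6,5](1)
Move 3: P2 pit1 -> P1=[7,4,5,3,4,3](0) P2=[0,0,7,1,7,6](2)
Move 4: P1 pit1 -> P1=[7,0,6,4,5,4](0) P2=[0,0,7,1,7,6](2)
Move 5: P1 pit4 -> P1=[7,0,6,4,0,5](1) P2=[1,1,8,1,7,6](2)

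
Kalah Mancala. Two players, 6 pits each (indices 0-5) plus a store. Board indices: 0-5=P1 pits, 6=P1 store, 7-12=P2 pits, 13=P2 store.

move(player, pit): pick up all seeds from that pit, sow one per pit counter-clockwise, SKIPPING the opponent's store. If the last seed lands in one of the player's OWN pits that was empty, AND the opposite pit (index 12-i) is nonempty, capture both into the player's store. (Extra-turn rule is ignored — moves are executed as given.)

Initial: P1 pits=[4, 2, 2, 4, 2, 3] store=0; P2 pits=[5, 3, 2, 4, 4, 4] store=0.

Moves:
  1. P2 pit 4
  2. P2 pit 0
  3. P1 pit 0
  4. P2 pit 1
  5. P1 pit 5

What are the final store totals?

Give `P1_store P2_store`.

Answer: 1 1

Derivation:
Move 1: P2 pit4 -> P1=[5,3,2,4,2,3](0) P2=[5,3,2,4,0,5](1)
Move 2: P2 pit0 -> P1=[5,3,2,4,2,3](0) P2=[0,4,3,5,1,6](1)
Move 3: P1 pit0 -> P1=[0,4,3,5,3,4](0) P2=[0,4,3,5,1,6](1)
Move 4: P2 pit1 -> P1=[0,4,3,5,3,4](0) P2=[0,0,4,6,2,7](1)
Move 5: P1 pit5 -> P1=[0,4,3,5,3,0](1) P2=[1,1,5,6,2,7](1)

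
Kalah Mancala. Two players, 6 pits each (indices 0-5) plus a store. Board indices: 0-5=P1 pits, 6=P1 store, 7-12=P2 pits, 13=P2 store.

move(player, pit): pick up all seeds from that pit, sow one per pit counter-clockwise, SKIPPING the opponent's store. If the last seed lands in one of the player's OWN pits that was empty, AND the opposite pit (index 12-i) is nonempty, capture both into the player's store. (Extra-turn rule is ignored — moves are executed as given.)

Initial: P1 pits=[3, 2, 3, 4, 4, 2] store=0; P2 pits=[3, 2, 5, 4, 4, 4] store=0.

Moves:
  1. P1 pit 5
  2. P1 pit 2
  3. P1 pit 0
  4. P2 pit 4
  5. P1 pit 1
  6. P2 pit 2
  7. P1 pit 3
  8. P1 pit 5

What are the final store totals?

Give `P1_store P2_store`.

Answer: 8 2

Derivation:
Move 1: P1 pit5 -> P1=[3,2,3,4,4,0](1) P2=[4,2,5,4,4,4](0)
Move 2: P1 pit2 -> P1=[3,2,0,5,5,0](6) P2=[0,2,5,4,4,4](0)
Move 3: P1 pit0 -> P1=[0,3,1,6,5,0](6) P2=[0,2,5,4,4,4](0)
Move 4: P2 pit4 -> P1=[1,4,1,6,5,0](6) P2=[0,2,5,4,0,5](1)
Move 5: P1 pit1 -> P1=[1,0,2,7,6,1](6) P2=[0,2,5,4,0,5](1)
Move 6: P2 pit2 -> P1=[2,0,2,7,6,1](6) P2=[0,2,0,5,1,6](2)
Move 7: P1 pit3 -> P1=[2,0,2,0,7,2](7) P2=[1,3,1,6,1,6](2)
Move 8: P1 pit5 -> P1=[2,0,2,0,7,0](8) P2=[2,3,1,6,1,6](2)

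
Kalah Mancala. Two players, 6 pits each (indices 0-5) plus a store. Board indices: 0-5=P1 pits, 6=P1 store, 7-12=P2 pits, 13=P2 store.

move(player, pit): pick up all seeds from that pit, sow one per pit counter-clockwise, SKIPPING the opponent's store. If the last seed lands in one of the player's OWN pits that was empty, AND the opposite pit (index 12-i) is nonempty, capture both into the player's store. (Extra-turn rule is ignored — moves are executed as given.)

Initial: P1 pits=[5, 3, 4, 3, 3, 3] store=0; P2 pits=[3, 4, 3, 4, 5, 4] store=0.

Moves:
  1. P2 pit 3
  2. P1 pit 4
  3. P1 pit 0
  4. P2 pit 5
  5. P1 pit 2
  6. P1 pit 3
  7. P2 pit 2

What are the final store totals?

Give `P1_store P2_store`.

Move 1: P2 pit3 -> P1=[6,3,4,3,3,3](0) P2=[3,4,3,0,6,5](1)
Move 2: P1 pit4 -> P1=[6,3,4,3,0,4](1) P2=[4,4,3,0,6,5](1)
Move 3: P1 pit0 -> P1=[0,4,5,4,1,5](2) P2=[4,4,3,0,6,5](1)
Move 4: P2 pit5 -> P1=[1,5,6,5,1,5](2) P2=[4,4,3,0,6,0](2)
Move 5: P1 pit2 -> P1=[1,5,0,6,2,6](3) P2=[5,5,3,0,6,0](2)
Move 6: P1 pit3 -> P1=[1,5,0,0,3,7](4) P2=[6,6,4,0,6,0](2)
Move 7: P2 pit2 -> P1=[1,5,0,0,3,7](4) P2=[6,6,0,1,7,1](3)

Answer: 4 3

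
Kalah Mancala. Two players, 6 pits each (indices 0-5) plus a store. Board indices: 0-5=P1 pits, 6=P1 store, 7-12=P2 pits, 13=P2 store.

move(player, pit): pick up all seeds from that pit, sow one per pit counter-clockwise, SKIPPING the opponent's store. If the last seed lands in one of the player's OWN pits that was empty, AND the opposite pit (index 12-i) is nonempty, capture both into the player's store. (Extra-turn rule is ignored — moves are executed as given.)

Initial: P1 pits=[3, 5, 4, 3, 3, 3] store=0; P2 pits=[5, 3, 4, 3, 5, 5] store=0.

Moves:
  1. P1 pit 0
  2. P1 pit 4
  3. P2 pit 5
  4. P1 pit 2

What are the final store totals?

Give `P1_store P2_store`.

Move 1: P1 pit0 -> P1=[0,6,5,4,3,3](0) P2=[5,3,4,3,5,5](0)
Move 2: P1 pit4 -> P1=[0,6,5,4,0,4](1) P2=[6,3,4,3,5,5](0)
Move 3: P2 pit5 -> P1=[1,7,6,5,0,4](1) P2=[6,3,4,3,5,0](1)
Move 4: P1 pit2 -> P1=[1,7,0,6,1,5](2) P2=[7,4,4,3,5,0](1)

Answer: 2 1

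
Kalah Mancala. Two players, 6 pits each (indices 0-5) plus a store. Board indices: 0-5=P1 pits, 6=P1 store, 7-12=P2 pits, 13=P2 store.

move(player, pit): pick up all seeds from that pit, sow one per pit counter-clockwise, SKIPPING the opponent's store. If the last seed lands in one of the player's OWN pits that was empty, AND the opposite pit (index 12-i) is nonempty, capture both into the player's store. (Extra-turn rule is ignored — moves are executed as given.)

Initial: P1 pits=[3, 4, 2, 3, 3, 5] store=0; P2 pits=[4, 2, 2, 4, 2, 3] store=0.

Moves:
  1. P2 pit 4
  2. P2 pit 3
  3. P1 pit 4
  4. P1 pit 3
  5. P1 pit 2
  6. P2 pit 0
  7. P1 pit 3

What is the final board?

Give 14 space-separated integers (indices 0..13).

Answer: 4 4 0 0 3 7 2 0 3 3 1 2 6 2

Derivation:
Move 1: P2 pit4 -> P1=[3,4,2,3,3,5](0) P2=[4,2,2,4,0,4](1)
Move 2: P2 pit3 -> P1=[4,4,2,3,3,5](0) P2=[4,2,2,0,1,5](2)
Move 3: P1 pit4 -> P1=[4,4,2,3,0,6](1) P2=[5,2,2,0,1,5](2)
Move 4: P1 pit3 -> P1=[4,4,2,0,1,7](2) P2=[5,2,2,0,1,5](2)
Move 5: P1 pit2 -> P1=[4,4,0,1,2,7](2) P2=[5,2,2,0,1,5](2)
Move 6: P2 pit0 -> P1=[4,4,0,1,2,7](2) P2=[0,3,3,1,2,6](2)
Move 7: P1 pit3 -> P1=[4,4,0,0,3,7](2) P2=[0,3,3,1,2,6](2)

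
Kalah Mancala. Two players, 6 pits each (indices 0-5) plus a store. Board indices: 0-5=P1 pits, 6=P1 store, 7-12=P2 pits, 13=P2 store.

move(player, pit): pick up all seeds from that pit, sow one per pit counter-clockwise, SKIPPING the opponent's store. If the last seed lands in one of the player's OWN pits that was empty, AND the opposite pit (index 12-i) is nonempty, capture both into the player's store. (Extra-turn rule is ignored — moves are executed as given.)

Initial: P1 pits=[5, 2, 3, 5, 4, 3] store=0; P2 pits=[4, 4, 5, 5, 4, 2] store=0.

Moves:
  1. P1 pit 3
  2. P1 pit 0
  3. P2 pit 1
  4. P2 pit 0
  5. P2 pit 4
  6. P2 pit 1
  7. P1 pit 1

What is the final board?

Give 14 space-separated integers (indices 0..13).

Answer: 1 0 6 3 7 6 1 0 0 8 7 0 5 2

Derivation:
Move 1: P1 pit3 -> P1=[5,2,3,0,5,4](1) P2=[5,5,5,5,4,2](0)
Move 2: P1 pit0 -> P1=[0,3,4,1,6,5](1) P2=[5,5,5,5,4,2](0)
Move 3: P2 pit1 -> P1=[0,3,4,1,6,5](1) P2=[5,0,6,6,5,3](1)
Move 4: P2 pit0 -> P1=[0,3,4,1,6,5](1) P2=[0,1,7,7,6,4](1)
Move 5: P2 pit4 -> P1=[1,4,5,2,6,5](1) P2=[0,1,7,7,0,5](2)
Move 6: P2 pit1 -> P1=[1,4,5,2,6,5](1) P2=[0,0,8,7,0,5](2)
Move 7: P1 pit1 -> P1=[1,0,6,3,7,6](1) P2=[0,0,8,7,0,5](2)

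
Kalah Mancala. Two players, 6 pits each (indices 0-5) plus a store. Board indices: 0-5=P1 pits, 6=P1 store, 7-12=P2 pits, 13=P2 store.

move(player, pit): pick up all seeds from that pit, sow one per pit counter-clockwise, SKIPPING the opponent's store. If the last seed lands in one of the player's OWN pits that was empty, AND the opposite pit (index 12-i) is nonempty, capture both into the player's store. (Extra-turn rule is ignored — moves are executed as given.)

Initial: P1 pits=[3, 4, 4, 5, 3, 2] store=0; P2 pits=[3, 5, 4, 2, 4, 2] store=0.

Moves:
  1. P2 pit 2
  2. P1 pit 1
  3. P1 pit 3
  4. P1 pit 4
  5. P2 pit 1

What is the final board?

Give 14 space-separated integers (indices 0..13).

Move 1: P2 pit2 -> P1=[3,4,4,5,3,2](0) P2=[3,5,0,3,5,3](1)
Move 2: P1 pit1 -> P1=[3,0,5,6,4,3](0) P2=[3,5,0,3,5,3](1)
Move 3: P1 pit3 -> P1=[3,0,5,0,5,4](1) P2=[4,6,1,3,5,3](1)
Move 4: P1 pit4 -> P1=[3,0,5,0,0,5](2) P2=[5,7,2,3,5,3](1)
Move 5: P2 pit1 -> P1=[4,1,5,0,0,5](2) P2=[5,0,3,4,6,4](2)

Answer: 4 1 5 0 0 5 2 5 0 3 4 6 4 2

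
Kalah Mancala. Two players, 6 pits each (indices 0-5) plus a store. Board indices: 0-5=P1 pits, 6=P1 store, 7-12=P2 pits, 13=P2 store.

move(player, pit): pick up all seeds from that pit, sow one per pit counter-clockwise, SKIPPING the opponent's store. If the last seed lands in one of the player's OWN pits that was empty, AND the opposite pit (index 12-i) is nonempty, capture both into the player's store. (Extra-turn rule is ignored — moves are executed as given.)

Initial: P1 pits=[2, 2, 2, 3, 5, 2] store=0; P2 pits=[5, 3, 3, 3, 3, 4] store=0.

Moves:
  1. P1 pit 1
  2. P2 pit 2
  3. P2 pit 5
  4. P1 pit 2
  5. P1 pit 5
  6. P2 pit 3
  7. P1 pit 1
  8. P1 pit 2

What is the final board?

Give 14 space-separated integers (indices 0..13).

Move 1: P1 pit1 -> P1=[2,0,3,4,5,2](0) P2=[5,3,3,3,3,4](0)
Move 2: P2 pit2 -> P1=[2,0,3,4,5,2](0) P2=[5,3,0,4,4,5](0)
Move 3: P2 pit5 -> P1=[3,1,4,5,5,2](0) P2=[5,3,0,4,4,0](1)
Move 4: P1 pit2 -> P1=[3,1,0,6,6,3](1) P2=[5,3,0,4,4,0](1)
Move 5: P1 pit5 -> P1=[3,1,0,6,6,0](2) P2=[6,4,0,4,4,0](1)
Move 6: P2 pit3 -> P1=[4,1,0,6,6,0](2) P2=[6,4,0,0,5,1](2)
Move 7: P1 pit1 -> P1=[4,0,1,6,6,0](2) P2=[6,4,0,0,5,1](2)
Move 8: P1 pit2 -> P1=[4,0,0,7,6,0](2) P2=[6,4,0,0,5,1](2)

Answer: 4 0 0 7 6 0 2 6 4 0 0 5 1 2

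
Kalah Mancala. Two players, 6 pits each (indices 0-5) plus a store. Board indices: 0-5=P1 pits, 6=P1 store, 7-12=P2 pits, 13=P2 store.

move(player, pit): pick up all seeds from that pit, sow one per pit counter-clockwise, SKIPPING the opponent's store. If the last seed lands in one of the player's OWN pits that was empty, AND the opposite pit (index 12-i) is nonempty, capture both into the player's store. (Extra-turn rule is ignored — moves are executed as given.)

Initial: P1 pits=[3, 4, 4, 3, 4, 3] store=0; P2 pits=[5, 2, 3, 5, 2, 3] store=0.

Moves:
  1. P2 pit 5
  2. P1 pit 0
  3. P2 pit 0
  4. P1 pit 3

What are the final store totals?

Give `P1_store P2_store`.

Answer: 1 1

Derivation:
Move 1: P2 pit5 -> P1=[4,5,4,3,4,3](0) P2=[5,2,3,5,2,0](1)
Move 2: P1 pit0 -> P1=[0,6,5,4,5,3](0) P2=[5,2,3,5,2,0](1)
Move 3: P2 pit0 -> P1=[0,6,5,4,5,3](0) P2=[0,3,4,6,3,1](1)
Move 4: P1 pit3 -> P1=[0,6,5,0,6,4](1) P2=[1,3,4,6,3,1](1)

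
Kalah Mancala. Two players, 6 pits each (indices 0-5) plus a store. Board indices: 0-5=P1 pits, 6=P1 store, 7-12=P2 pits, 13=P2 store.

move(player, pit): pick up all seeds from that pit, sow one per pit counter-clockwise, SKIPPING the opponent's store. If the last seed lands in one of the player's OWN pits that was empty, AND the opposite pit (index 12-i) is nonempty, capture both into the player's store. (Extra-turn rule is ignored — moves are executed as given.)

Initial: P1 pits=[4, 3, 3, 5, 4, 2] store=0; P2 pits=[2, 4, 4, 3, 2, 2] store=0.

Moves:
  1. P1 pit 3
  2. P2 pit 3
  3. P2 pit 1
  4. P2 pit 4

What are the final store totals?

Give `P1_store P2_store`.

Move 1: P1 pit3 -> P1=[4,3,3,0,5,3](1) P2=[3,5,4,3,2,2](0)
Move 2: P2 pit3 -> P1=[4,3,3,0,5,3](1) P2=[3,5,4,0,3,3](1)
Move 3: P2 pit1 -> P1=[4,3,3,0,5,3](1) P2=[3,0,5,1,4,4](2)
Move 4: P2 pit4 -> P1=[5,4,3,0,5,3](1) P2=[3,0,5,1,0,5](3)

Answer: 1 3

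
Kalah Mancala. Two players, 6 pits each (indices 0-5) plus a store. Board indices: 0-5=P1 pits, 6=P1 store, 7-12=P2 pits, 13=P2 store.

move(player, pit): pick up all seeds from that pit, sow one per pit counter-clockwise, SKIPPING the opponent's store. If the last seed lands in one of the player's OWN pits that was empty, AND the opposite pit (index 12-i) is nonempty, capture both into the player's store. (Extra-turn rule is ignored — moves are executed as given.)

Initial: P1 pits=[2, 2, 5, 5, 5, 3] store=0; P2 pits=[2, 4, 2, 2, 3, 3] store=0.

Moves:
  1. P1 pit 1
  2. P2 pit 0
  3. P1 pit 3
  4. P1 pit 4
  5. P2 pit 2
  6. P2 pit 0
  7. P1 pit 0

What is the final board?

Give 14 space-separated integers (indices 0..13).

Answer: 0 1 7 0 0 5 4 0 8 0 4 4 4 1

Derivation:
Move 1: P1 pit1 -> P1=[2,0,6,6,5,3](0) P2=[2,4,2,2,3,3](0)
Move 2: P2 pit0 -> P1=[2,0,6,6,5,3](0) P2=[0,5,3,2,3,3](0)
Move 3: P1 pit3 -> P1=[2,0,6,0,6,4](1) P2=[1,6,4,2,3,3](0)
Move 4: P1 pit4 -> P1=[2,0,6,0,0,5](2) P2=[2,7,5,3,3,3](0)
Move 5: P2 pit2 -> P1=[3,0,6,0,0,5](2) P2=[2,7,0,4,4,4](1)
Move 6: P2 pit0 -> P1=[3,0,6,0,0,5](2) P2=[0,8,1,4,4,4](1)
Move 7: P1 pit0 -> P1=[0,1,7,0,0,5](4) P2=[0,8,0,4,4,4](1)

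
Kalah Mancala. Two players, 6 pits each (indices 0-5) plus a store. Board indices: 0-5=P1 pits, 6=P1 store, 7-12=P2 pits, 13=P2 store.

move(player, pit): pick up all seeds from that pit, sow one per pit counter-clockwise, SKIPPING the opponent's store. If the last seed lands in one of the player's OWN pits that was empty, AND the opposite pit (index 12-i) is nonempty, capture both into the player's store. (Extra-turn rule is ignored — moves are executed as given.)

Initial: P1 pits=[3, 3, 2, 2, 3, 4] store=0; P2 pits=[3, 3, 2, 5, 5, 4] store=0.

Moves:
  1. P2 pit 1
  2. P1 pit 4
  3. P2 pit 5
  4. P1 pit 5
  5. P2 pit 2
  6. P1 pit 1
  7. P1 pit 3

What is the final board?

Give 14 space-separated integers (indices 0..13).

Answer: 4 0 4 0 2 1 9 0 1 0 8 7 1 2

Derivation:
Move 1: P2 pit1 -> P1=[3,3,2,2,3,4](0) P2=[3,0,3,6,6,4](0)
Move 2: P1 pit4 -> P1=[3,3,2,2,0,5](1) P2=[4,0,3,6,6,4](0)
Move 3: P2 pit5 -> P1=[4,4,3,2,0,5](1) P2=[4,0,3,6,6,0](1)
Move 4: P1 pit5 -> P1=[4,4,3,2,0,0](2) P2=[5,1,4,7,6,0](1)
Move 5: P2 pit2 -> P1=[4,4,3,2,0,0](2) P2=[5,1,0,8,7,1](2)
Move 6: P1 pit1 -> P1=[4,0,4,3,1,0](8) P2=[0,1,0,8,7,1](2)
Move 7: P1 pit3 -> P1=[4,0,4,0,2,1](9) P2=[0,1,0,8,7,1](2)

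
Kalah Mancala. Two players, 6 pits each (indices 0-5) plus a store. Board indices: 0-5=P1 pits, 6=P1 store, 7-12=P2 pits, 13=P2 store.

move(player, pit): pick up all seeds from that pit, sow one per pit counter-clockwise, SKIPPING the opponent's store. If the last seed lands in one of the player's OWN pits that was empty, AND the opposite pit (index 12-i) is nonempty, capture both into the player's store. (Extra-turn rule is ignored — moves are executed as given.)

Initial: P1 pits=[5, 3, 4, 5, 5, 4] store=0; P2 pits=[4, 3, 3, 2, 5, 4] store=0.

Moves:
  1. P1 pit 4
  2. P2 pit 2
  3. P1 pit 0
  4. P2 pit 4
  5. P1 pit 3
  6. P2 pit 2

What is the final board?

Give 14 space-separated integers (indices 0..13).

Answer: 1 5 6 0 2 7 2 6 5 0 5 0 6 2

Derivation:
Move 1: P1 pit4 -> P1=[5,3,4,5,0,5](1) P2=[5,4,4,2,5,4](0)
Move 2: P2 pit2 -> P1=[5,3,4,5,0,5](1) P2=[5,4,0,3,6,5](1)
Move 3: P1 pit0 -> P1=[0,4,5,6,1,6](1) P2=[5,4,0,3,6,5](1)
Move 4: P2 pit4 -> P1=[1,5,6,7,1,6](1) P2=[5,4,0,3,0,6](2)
Move 5: P1 pit3 -> P1=[1,5,6,0,2,7](2) P2=[6,5,1,4,0,6](2)
Move 6: P2 pit2 -> P1=[1,5,6,0,2,7](2) P2=[6,5,0,5,0,6](2)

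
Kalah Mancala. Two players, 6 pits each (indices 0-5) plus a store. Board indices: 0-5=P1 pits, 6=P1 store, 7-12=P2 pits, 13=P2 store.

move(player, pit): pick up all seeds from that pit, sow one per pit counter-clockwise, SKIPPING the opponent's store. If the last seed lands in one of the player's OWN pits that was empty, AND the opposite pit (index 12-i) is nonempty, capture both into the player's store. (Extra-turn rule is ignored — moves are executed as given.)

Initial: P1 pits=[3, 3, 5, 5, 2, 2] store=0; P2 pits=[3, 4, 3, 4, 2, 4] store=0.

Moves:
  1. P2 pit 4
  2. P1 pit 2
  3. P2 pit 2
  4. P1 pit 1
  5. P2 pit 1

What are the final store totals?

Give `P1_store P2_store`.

Answer: 1 1

Derivation:
Move 1: P2 pit4 -> P1=[3,3,5,5,2,2](0) P2=[3,4,3,4,0,5](1)
Move 2: P1 pit2 -> P1=[3,3,0,6,3,3](1) P2=[4,4,3,4,0,5](1)
Move 3: P2 pit2 -> P1=[3,3,0,6,3,3](1) P2=[4,4,0,5,1,6](1)
Move 4: P1 pit1 -> P1=[3,0,1,7,4,3](1) P2=[4,4,0,5,1,6](1)
Move 5: P2 pit1 -> P1=[3,0,1,7,4,3](1) P2=[4,0,1,6,2,7](1)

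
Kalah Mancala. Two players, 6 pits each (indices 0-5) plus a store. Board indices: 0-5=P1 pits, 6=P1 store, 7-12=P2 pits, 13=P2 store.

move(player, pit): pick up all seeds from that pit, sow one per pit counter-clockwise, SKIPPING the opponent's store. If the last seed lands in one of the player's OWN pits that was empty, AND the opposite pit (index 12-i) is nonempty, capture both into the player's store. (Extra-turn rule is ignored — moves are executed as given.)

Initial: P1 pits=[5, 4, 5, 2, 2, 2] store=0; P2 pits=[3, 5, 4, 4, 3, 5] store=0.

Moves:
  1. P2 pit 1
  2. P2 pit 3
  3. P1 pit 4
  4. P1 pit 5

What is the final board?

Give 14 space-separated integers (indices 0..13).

Answer: 6 5 5 2 0 0 2 4 1 5 0 5 7 2

Derivation:
Move 1: P2 pit1 -> P1=[5,4,5,2,2,2](0) P2=[3,0,5,5,4,6](1)
Move 2: P2 pit3 -> P1=[6,5,5,2,2,2](0) P2=[3,0,5,0,5,7](2)
Move 3: P1 pit4 -> P1=[6,5,5,2,0,3](1) P2=[3,0,5,0,5,7](2)
Move 4: P1 pit5 -> P1=[6,5,5,2,0,0](2) P2=[4,1,5,0,5,7](2)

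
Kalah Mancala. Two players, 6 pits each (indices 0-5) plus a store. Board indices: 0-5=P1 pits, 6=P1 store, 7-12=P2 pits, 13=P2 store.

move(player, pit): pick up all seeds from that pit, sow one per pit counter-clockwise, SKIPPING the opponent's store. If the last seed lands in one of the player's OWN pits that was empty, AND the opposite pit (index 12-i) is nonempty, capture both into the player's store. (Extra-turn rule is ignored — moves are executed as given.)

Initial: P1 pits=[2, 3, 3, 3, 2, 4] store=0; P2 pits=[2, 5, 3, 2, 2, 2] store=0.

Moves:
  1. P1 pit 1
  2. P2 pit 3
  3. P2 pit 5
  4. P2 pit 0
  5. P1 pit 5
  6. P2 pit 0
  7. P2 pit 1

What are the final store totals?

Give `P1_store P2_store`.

Answer: 1 2

Derivation:
Move 1: P1 pit1 -> P1=[2,0,4,4,3,4](0) P2=[2,5,3,2,2,2](0)
Move 2: P2 pit3 -> P1=[2,0,4,4,3,4](0) P2=[2,5,3,0,3,3](0)
Move 3: P2 pit5 -> P1=[3,1,4,4,3,4](0) P2=[2,5,3,0,3,0](1)
Move 4: P2 pit0 -> P1=[3,1,4,4,3,4](0) P2=[0,6,4,0,3,0](1)
Move 5: P1 pit5 -> P1=[3,1,4,4,3,0](1) P2=[1,7,5,0,3,0](1)
Move 6: P2 pit0 -> P1=[3,1,4,4,3,0](1) P2=[0,8,5,0,3,0](1)
Move 7: P2 pit1 -> P1=[4,2,5,4,3,0](1) P2=[0,0,6,1,4,1](2)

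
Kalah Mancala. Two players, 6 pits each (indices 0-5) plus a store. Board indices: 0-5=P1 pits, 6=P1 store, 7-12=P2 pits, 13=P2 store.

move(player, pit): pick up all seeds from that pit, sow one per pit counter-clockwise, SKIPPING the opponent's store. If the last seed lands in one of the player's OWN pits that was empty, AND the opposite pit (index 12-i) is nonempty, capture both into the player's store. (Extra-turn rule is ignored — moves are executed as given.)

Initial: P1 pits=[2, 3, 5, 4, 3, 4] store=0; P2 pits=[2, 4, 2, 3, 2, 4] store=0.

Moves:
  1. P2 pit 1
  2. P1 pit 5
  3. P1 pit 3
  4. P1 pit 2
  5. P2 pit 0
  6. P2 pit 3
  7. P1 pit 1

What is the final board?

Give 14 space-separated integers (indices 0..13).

Answer: 3 0 1 2 6 3 3 0 2 5 0 5 7 1

Derivation:
Move 1: P2 pit1 -> P1=[2,3,5,4,3,4](0) P2=[2,0,3,4,3,5](0)
Move 2: P1 pit5 -> P1=[2,3,5,4,3,0](1) P2=[3,1,4,4,3,5](0)
Move 3: P1 pit3 -> P1=[2,3,5,0,4,1](2) P2=[4,1,4,4,3,5](0)
Move 4: P1 pit2 -> P1=[2,3,0,1,5,2](3) P2=[5,1,4,4,3,5](0)
Move 5: P2 pit0 -> P1=[2,3,0,1,5,2](3) P2=[0,2,5,5,4,6](0)
Move 6: P2 pit3 -> P1=[3,4,0,1,5,2](3) P2=[0,2,5,0,5,7](1)
Move 7: P1 pit1 -> P1=[3,0,1,2,6,3](3) P2=[0,2,5,0,5,7](1)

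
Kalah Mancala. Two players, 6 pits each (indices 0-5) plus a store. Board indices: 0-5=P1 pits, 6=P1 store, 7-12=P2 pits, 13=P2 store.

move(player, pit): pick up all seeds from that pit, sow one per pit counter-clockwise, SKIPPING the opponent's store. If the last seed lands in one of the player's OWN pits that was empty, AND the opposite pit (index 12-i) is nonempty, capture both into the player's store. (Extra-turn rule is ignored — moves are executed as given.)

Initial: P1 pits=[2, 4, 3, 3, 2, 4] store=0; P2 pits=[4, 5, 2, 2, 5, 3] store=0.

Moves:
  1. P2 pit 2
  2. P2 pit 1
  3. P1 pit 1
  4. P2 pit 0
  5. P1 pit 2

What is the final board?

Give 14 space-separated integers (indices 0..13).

Answer: 2 0 0 5 4 6 1 0 1 2 5 8 4 1

Derivation:
Move 1: P2 pit2 -> P1=[2,4,3,3,2,4](0) P2=[4,5,0,3,6,3](0)
Move 2: P2 pit1 -> P1=[2,4,3,3,2,4](0) P2=[4,0,1,4,7,4](1)
Move 3: P1 pit1 -> P1=[2,0,4,4,3,5](0) P2=[4,0,1,4,7,4](1)
Move 4: P2 pit0 -> P1=[2,0,4,4,3,5](0) P2=[0,1,2,5,8,4](1)
Move 5: P1 pit2 -> P1=[2,0,0,5,4,6](1) P2=[0,1,2,5,8,4](1)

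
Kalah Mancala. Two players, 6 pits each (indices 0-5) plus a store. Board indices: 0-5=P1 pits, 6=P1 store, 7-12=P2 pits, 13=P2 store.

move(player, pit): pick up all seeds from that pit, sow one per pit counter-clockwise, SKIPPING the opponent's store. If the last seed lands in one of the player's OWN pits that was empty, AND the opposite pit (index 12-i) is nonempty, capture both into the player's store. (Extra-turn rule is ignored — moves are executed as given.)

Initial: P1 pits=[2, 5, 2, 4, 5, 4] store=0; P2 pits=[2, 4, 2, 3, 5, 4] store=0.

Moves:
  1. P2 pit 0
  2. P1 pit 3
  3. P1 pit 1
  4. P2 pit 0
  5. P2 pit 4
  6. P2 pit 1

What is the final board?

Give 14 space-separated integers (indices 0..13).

Move 1: P2 pit0 -> P1=[2,5,2,4,5,4](0) P2=[0,5,3,3,5,4](0)
Move 2: P1 pit3 -> P1=[2,5,2,0,6,5](1) P2=[1,5,3,3,5,4](0)
Move 3: P1 pit1 -> P1=[2,0,3,1,7,6](2) P2=[1,5,3,3,5,4](0)
Move 4: P2 pit0 -> P1=[2,0,3,1,7,6](2) P2=[0,6,3,3,5,4](0)
Move 5: P2 pit4 -> P1=[3,1,4,1,7,6](2) P2=[0,6,3,3,0,5](1)
Move 6: P2 pit1 -> P1=[4,1,4,1,7,6](2) P2=[0,0,4,4,1,6](2)

Answer: 4 1 4 1 7 6 2 0 0 4 4 1 6 2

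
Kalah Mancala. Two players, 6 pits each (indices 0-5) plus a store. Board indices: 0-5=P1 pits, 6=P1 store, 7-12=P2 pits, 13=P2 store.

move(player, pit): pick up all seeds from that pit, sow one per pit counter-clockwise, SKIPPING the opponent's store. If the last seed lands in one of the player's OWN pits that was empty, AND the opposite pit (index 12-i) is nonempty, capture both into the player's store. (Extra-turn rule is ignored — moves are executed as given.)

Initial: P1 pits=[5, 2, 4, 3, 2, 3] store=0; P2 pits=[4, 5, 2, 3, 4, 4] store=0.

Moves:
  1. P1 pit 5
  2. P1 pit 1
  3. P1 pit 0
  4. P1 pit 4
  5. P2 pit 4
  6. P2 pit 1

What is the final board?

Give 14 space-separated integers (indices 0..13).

Move 1: P1 pit5 -> P1=[5,2,4,3,2,0](1) P2=[5,6,2,3,4,4](0)
Move 2: P1 pit1 -> P1=[5,0,5,4,2,0](1) P2=[5,6,2,3,4,4](0)
Move 3: P1 pit0 -> P1=[0,1,6,5,3,0](7) P2=[0,6,2,3,4,4](0)
Move 4: P1 pit4 -> P1=[0,1,6,5,0,1](8) P2=[1,6,2,3,4,4](0)
Move 5: P2 pit4 -> P1=[1,2,6,5,0,1](8) P2=[1,6,2,3,0,5](1)
Move 6: P2 pit1 -> P1=[2,2,6,5,0,1](8) P2=[1,0,3,4,1,6](2)

Answer: 2 2 6 5 0 1 8 1 0 3 4 1 6 2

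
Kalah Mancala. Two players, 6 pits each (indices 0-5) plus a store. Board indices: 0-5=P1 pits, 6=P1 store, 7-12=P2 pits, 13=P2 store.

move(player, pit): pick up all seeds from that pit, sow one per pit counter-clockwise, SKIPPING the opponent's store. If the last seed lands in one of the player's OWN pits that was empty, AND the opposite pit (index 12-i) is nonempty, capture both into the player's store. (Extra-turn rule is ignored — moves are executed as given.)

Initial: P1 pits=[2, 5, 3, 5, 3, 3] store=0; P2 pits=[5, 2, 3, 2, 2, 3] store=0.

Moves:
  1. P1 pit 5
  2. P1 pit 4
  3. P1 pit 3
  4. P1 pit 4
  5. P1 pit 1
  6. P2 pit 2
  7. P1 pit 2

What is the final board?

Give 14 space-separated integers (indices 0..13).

Move 1: P1 pit5 -> P1=[2,5,3,5,3,0](1) P2=[6,3,3,2,2,3](0)
Move 2: P1 pit4 -> P1=[2,5,3,5,0,1](2) P2=[7,3,3,2,2,3](0)
Move 3: P1 pit3 -> P1=[2,5,3,0,1,2](3) P2=[8,4,3,2,2,3](0)
Move 4: P1 pit4 -> P1=[2,5,3,0,0,3](3) P2=[8,4,3,2,2,3](0)
Move 5: P1 pit1 -> P1=[2,0,4,1,1,4](4) P2=[8,4,3,2,2,3](0)
Move 6: P2 pit2 -> P1=[2,0,4,1,1,4](4) P2=[8,4,0,3,3,4](0)
Move 7: P1 pit2 -> P1=[2,0,0,2,2,5](5) P2=[8,4,0,3,3,4](0)

Answer: 2 0 0 2 2 5 5 8 4 0 3 3 4 0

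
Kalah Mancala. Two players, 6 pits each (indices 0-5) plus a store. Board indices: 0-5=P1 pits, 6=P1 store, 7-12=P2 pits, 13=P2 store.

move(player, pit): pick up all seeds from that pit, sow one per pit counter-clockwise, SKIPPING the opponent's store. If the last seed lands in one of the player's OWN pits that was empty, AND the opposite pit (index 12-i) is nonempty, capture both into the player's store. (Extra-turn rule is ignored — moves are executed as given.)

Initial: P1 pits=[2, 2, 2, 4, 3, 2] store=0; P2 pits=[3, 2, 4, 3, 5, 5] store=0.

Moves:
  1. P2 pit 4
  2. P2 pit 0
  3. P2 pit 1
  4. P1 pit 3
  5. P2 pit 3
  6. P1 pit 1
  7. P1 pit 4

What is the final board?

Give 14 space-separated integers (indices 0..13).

Move 1: P2 pit4 -> P1=[3,3,3,4,3,2](0) P2=[3,2,4,3,0,6](1)
Move 2: P2 pit0 -> P1=[3,3,3,4,3,2](0) P2=[0,3,5,4,0,6](1)
Move 3: P2 pit1 -> P1=[3,0,3,4,3,2](0) P2=[0,0,6,5,0,6](5)
Move 4: P1 pit3 -> P1=[3,0,3,0,4,3](1) P2=[1,0,6,5,0,6](5)
Move 5: P2 pit3 -> P1=[4,1,3,0,4,3](1) P2=[1,0,6,0,1,7](6)
Move 6: P1 pit1 -> P1=[4,0,4,0,4,3](1) P2=[1,0,6,0,1,7](6)
Move 7: P1 pit4 -> P1=[4,0,4,0,0,4](2) P2=[2,1,6,0,1,7](6)

Answer: 4 0 4 0 0 4 2 2 1 6 0 1 7 6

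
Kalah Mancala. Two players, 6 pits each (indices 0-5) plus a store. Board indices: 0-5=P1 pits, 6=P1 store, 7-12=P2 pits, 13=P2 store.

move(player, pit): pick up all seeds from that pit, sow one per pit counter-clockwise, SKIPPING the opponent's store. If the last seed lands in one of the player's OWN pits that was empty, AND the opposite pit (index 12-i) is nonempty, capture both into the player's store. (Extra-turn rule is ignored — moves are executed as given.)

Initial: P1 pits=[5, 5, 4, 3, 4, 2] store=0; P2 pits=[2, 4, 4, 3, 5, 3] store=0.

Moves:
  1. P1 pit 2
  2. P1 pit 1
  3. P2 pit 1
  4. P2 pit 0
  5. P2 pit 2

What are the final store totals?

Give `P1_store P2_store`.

Answer: 2 1

Derivation:
Move 1: P1 pit2 -> P1=[5,5,0,4,5,3](1) P2=[2,4,4,3,5,3](0)
Move 2: P1 pit1 -> P1=[5,0,1,5,6,4](2) P2=[2,4,4,3,5,3](0)
Move 3: P2 pit1 -> P1=[5,0,1,5,6,4](2) P2=[2,0,5,4,6,4](0)
Move 4: P2 pit0 -> P1=[5,0,1,5,6,4](2) P2=[0,1,6,4,6,4](0)
Move 5: P2 pit2 -> P1=[6,1,1,5,6,4](2) P2=[0,1,0,5,7,5](1)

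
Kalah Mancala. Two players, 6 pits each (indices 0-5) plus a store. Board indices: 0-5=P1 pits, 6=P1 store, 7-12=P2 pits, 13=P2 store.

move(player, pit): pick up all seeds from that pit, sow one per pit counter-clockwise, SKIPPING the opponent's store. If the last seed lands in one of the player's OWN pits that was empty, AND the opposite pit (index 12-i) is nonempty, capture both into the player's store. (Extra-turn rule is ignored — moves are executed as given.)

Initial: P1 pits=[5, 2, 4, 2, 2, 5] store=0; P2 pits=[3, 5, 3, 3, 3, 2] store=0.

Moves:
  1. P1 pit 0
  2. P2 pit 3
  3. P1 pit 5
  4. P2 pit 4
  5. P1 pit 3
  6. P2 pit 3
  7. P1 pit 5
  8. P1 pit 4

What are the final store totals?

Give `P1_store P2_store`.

Move 1: P1 pit0 -> P1=[0,3,5,3,3,6](0) P2=[3,5,3,3,3,2](0)
Move 2: P2 pit3 -> P1=[0,3,5,3,3,6](0) P2=[3,5,3,0,4,3](1)
Move 3: P1 pit5 -> P1=[0,3,5,3,3,0](1) P2=[4,6,4,1,5,3](1)
Move 4: P2 pit4 -> P1=[1,4,6,3,3,0](1) P2=[4,6,4,1,0,4](2)
Move 5: P1 pit3 -> P1=[1,4,6,0,4,1](2) P2=[4,6,4,1,0,4](2)
Move 6: P2 pit3 -> P1=[1,0,6,0,4,1](2) P2=[4,6,4,0,0,4](7)
Move 7: P1 pit5 -> P1=[1,0,6,0,4,0](3) P2=[4,6,4,0,0,4](7)
Move 8: P1 pit4 -> P1=[1,0,6,0,0,1](4) P2=[5,7,4,0,0,4](7)

Answer: 4 7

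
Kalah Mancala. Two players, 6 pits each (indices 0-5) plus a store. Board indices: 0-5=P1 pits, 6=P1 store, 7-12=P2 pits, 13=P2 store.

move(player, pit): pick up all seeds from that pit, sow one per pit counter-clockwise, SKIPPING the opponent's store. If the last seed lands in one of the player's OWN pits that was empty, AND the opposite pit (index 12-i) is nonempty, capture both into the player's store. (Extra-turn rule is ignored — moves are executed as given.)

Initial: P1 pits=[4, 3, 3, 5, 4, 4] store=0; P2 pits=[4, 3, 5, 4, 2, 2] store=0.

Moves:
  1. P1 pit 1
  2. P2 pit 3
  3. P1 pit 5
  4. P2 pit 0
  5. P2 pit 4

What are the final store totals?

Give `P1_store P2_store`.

Answer: 1 2

Derivation:
Move 1: P1 pit1 -> P1=[4,0,4,6,5,4](0) P2=[4,3,5,4,2,2](0)
Move 2: P2 pit3 -> P1=[5,0,4,6,5,4](0) P2=[4,3,5,0,3,3](1)
Move 3: P1 pit5 -> P1=[5,0,4,6,5,0](1) P2=[5,4,6,0,3,3](1)
Move 4: P2 pit0 -> P1=[5,0,4,6,5,0](1) P2=[0,5,7,1,4,4](1)
Move 5: P2 pit4 -> P1=[6,1,4,6,5,0](1) P2=[0,5,7,1,0,5](2)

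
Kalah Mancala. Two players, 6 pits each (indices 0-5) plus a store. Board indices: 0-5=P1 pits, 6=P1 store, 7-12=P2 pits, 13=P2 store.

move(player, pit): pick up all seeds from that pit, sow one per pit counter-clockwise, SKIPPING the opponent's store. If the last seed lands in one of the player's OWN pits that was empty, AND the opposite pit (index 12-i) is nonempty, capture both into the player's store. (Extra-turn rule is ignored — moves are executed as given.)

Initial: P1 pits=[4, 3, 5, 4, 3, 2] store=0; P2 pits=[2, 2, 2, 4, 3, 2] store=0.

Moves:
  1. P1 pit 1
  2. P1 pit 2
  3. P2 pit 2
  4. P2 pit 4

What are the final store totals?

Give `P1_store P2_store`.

Answer: 1 1

Derivation:
Move 1: P1 pit1 -> P1=[4,0,6,5,4,2](0) P2=[2,2,2,4,3,2](0)
Move 2: P1 pit2 -> P1=[4,0,0,6,5,3](1) P2=[3,3,2,4,3,2](0)
Move 3: P2 pit2 -> P1=[4,0,0,6,5,3](1) P2=[3,3,0,5,4,2](0)
Move 4: P2 pit4 -> P1=[5,1,0,6,5,3](1) P2=[3,3,0,5,0,3](1)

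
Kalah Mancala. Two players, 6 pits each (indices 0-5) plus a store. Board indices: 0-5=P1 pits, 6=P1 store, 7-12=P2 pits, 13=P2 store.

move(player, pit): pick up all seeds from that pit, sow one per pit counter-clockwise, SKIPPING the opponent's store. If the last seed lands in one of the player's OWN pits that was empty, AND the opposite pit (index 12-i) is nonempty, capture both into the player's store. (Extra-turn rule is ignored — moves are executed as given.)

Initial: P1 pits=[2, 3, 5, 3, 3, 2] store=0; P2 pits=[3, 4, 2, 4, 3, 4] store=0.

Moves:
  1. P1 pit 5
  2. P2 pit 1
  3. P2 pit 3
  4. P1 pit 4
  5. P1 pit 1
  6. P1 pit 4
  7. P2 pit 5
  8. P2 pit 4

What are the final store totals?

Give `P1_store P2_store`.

Move 1: P1 pit5 -> P1=[2,3,5,3,3,0](1) P2=[4,4,2,4,3,4](0)
Move 2: P2 pit1 -> P1=[2,3,5,3,3,0](1) P2=[4,0,3,5,4,5](0)
Move 3: P2 pit3 -> P1=[3,4,5,3,3,0](1) P2=[4,0,3,0,5,6](1)
Move 4: P1 pit4 -> P1=[3,4,5,3,0,1](2) P2=[5,0,3,0,5,6](1)
Move 5: P1 pit1 -> P1=[3,0,6,4,1,2](2) P2=[5,0,3,0,5,6](1)
Move 6: P1 pit4 -> P1=[3,0,6,4,0,3](2) P2=[5,0,3,0,5,6](1)
Move 7: P2 pit5 -> P1=[4,1,7,5,1,3](2) P2=[5,0,3,0,5,0](2)
Move 8: P2 pit4 -> P1=[5,2,8,5,1,3](2) P2=[5,0,3,0,0,1](3)

Answer: 2 3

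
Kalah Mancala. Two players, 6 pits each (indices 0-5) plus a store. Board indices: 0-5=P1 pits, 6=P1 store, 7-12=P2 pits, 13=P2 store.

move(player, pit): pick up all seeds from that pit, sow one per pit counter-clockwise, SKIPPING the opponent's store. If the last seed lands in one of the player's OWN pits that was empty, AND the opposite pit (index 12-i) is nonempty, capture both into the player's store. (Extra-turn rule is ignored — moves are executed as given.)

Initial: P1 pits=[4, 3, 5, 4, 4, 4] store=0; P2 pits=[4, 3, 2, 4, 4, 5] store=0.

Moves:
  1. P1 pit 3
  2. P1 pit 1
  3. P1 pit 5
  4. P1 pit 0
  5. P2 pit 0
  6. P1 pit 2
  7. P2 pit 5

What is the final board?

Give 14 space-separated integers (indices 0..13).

Answer: 1 2 1 4 9 1 3 1 6 5 6 5 0 2

Derivation:
Move 1: P1 pit3 -> P1=[4,3,5,0,5,5](1) P2=[5,3,2,4,4,5](0)
Move 2: P1 pit1 -> P1=[4,0,6,1,6,5](1) P2=[5,3,2,4,4,5](0)
Move 3: P1 pit5 -> P1=[4,0,6,1,6,0](2) P2=[6,4,3,5,4,5](0)
Move 4: P1 pit0 -> P1=[0,1,7,2,7,0](2) P2=[6,4,3,5,4,5](0)
Move 5: P2 pit0 -> P1=[0,1,7,2,7,0](2) P2=[0,5,4,6,5,6](1)
Move 6: P1 pit2 -> P1=[0,1,0,3,8,1](3) P2=[1,6,5,6,5,6](1)
Move 7: P2 pit5 -> P1=[1,2,1,4,9,1](3) P2=[1,6,5,6,5,0](2)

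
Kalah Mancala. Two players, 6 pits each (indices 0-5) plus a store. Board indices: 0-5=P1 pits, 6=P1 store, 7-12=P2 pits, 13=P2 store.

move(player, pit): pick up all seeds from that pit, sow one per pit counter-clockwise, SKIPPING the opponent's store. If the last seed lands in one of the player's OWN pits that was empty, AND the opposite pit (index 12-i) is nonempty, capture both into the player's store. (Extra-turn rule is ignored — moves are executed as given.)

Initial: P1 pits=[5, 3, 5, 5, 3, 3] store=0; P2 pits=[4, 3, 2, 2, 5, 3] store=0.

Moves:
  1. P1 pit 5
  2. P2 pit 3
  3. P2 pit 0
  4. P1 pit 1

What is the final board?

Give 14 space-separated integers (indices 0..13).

Move 1: P1 pit5 -> P1=[5,3,5,5,3,0](1) P2=[5,4,2,2,5,3](0)
Move 2: P2 pit3 -> P1=[5,3,5,5,3,0](1) P2=[5,4,2,0,6,4](0)
Move 3: P2 pit0 -> P1=[5,3,5,5,3,0](1) P2=[0,5,3,1,7,5](0)
Move 4: P1 pit1 -> P1=[5,0,6,6,4,0](1) P2=[0,5,3,1,7,5](0)

Answer: 5 0 6 6 4 0 1 0 5 3 1 7 5 0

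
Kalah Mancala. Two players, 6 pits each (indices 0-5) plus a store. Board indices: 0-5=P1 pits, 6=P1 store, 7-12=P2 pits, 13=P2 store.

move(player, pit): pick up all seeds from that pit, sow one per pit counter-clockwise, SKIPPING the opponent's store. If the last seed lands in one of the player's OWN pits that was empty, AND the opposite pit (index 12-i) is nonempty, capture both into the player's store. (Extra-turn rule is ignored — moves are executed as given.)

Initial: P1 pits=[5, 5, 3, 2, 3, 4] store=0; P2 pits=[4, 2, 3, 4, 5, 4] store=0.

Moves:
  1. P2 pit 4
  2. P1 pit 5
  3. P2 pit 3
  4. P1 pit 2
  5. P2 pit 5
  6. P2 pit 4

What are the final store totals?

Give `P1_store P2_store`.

Move 1: P2 pit4 -> P1=[6,6,4,2,3,4](0) P2=[4,2,3,4,0,5](1)
Move 2: P1 pit5 -> P1=[6,6,4,2,3,0](1) P2=[5,3,4,4,0,5](1)
Move 3: P2 pit3 -> P1=[7,6,4,2,3,0](1) P2=[5,3,4,0,1,6](2)
Move 4: P1 pit2 -> P1=[7,6,0,3,4,1](2) P2=[5,3,4,0,1,6](2)
Move 5: P2 pit5 -> P1=[8,7,1,4,5,1](2) P2=[5,3,4,0,1,0](3)
Move 6: P2 pit4 -> P1=[0,7,1,4,5,1](2) P2=[5,3,4,0,0,0](12)

Answer: 2 12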